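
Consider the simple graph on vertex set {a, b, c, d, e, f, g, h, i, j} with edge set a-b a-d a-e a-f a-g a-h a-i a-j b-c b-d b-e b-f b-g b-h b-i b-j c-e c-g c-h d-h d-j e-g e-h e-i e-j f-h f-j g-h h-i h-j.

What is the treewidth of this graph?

4

A width-4 tree decomposition is:
Bags: B1 = {a, b, d, h, j}  B2 = {a, b, e, h, j}  B3 = {a, b, e, g, h}  B4 = {a, b, f, h, j}  B5 = {b, c, e, g, h}  B6 = {a, b, e, h, i}
Tree: B1–B2, B2–B3, B2–B4, B3–B5, B3–B6
Every bag has size at most 5, so the width is 5 − 1 = 4 and tw(G) ≤ 4. On the other hand G contains the 5-clique {b, c, e, g, h}. A clique must lie in a single bag of any decomposition, so no decomposition can have width below 4. The upper and lower bounds meet at 4, so that is the treewidth.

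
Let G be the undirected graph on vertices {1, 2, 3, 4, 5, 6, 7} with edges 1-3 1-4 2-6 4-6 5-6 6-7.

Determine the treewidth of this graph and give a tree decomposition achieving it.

Treewidth 1.
Bags: B1 = {1, 4}  B2 = {1, 3}  B3 = {4, 6}  B4 = {6, 7}  B5 = {5, 6}  B6 = {2, 6}
Tree: B1–B2, B1–B3, B3–B4, B4–B5, B5–B6

Every bag has size at most 2, so the width is 2 − 1 = 1 and tw(G) ≤ 1. G has an edge, so its treewidth is at least 1. The upper and lower bounds meet at 1, so that is the treewidth.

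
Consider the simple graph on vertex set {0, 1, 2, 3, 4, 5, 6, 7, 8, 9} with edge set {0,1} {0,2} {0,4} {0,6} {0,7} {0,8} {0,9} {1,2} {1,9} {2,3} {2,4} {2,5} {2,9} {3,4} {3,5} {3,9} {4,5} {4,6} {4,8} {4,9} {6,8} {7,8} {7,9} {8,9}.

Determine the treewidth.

3

A width-3 tree decomposition is:
Bags: B1 = {0, 7, 8, 9}  B2 = {0, 4, 8, 9}  B3 = {0, 2, 4, 9}  B4 = {0, 1, 2, 9}  B5 = {2, 3, 4, 9}  B6 = {0, 4, 6, 8}  B7 = {2, 3, 4, 5}
Tree: B1–B2, B2–B3, B3–B4, B3–B5, B2–B6, B5–B7
Every bag has size at most 4, so the width is 4 − 1 = 3 and tw(G) ≤ 3. On the other hand G contains the 4-clique {0, 4, 8, 9}. A clique must lie in a single bag of any decomposition, so no decomposition can have width below 3. Combining the bounds, tw(G) = 3.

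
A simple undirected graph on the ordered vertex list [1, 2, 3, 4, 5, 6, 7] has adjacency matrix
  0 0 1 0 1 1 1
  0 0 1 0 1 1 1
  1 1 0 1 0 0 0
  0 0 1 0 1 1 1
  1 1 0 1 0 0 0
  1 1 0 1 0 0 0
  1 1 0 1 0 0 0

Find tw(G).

A width-3 tree decomposition is:
Bags: B1 = {1, 2, 4, 6}  B2 = {1, 2, 3, 4}  B3 = {1, 2, 4, 7}  B4 = {1, 2, 4, 5}
Tree: B1–B2, B2–B3, B3–B4
Each bag holds 4 vertices, so the decomposition has width 3, which upper-bounds the treewidth. For the lower bound: the 4 vertex sets {1,6}, {3,4}, {2}, {7} are disjoint, each induces a connected subgraph, and every pair is joined by at least one edge of G. Contracting each set to a single vertex therefore yields K_{4} as a minor, and since treewidth is minor-monotone, tw(G) ≥ tw(K_{4}) = 3. Hence tw(G) = 3 exactly.

3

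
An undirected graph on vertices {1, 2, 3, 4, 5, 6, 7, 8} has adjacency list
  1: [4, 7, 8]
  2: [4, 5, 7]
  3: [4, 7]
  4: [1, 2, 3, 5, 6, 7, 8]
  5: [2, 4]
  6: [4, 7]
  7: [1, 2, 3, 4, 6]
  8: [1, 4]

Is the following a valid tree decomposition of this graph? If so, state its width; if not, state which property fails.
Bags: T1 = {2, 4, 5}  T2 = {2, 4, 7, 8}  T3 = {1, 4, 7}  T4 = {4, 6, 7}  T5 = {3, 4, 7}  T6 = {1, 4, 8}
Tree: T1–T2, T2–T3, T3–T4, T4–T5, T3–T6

No — bags containing vertex 8 are not connected in the tree.

A tree decomposition must satisfy three properties: every vertex lies in some bag; for every edge, both endpoints lie together in some bag; and for every vertex, the bags containing it form a connected subtree. Here bags containing vertex 8 are not connected in the tree, so the decomposition is invalid.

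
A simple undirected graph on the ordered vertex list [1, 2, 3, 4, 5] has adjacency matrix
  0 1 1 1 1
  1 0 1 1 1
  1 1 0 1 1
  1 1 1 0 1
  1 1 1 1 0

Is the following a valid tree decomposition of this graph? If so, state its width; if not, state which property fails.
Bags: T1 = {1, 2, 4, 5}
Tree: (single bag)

A tree decomposition must satisfy three properties: every vertex lies in some bag; for every edge, both endpoints lie together in some bag; and for every vertex, the bags containing it form a connected subtree. Here vertex 3 appears in no bag, so the decomposition is invalid.

No — vertex 3 appears in no bag.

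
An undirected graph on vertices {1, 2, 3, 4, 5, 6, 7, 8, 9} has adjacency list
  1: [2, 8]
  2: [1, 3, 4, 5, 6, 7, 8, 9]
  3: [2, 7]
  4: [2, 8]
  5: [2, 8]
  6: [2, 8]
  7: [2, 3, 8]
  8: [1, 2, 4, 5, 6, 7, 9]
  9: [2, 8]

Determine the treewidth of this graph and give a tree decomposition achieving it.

Treewidth 2.
Bags: B1 = {2, 8, 9}  B2 = {2, 7, 8}  B3 = {1, 2, 8}  B4 = {2, 5, 8}  B5 = {2, 6, 8}  B6 = {2, 4, 8}  B7 = {2, 3, 7}
Tree: B1–B2, B2–B3, B3–B4, B4–B5, B5–B6, B2–B7

The largest bag has 3 vertices, giving width 2; this decomposition certifies tw(G) ≤ 2. Conversely, {1, 2, 8} is a clique of size 3, and the vertices of any clique must share a bag in every tree decomposition; so some bag has ≥ 3 vertices and tw(G) ≥ 2. The upper and lower bounds meet at 2, so that is the treewidth.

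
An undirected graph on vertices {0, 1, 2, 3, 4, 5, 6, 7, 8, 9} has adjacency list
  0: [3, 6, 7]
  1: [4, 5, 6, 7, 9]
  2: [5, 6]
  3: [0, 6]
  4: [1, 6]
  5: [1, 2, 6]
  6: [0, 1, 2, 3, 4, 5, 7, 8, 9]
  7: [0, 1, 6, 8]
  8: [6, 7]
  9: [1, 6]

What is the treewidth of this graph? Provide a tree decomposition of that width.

Treewidth 2.
One optimal decomposition is:
Bags: B1 = {0, 6, 7}  B2 = {1, 6, 7}  B3 = {1, 5, 6}  B4 = {1, 6, 9}  B5 = {6, 7, 8}  B6 = {0, 3, 6}  B7 = {1, 4, 6}  B8 = {2, 5, 6}
Tree: B1–B2, B2–B3, B3–B4, B2–B5, B1–B6, B4–B7, B3–B8

Every bag has size at most 3, so the width is 3 − 1 = 2 and tw(G) ≤ 2. Conversely, {0, 3, 6} is a clique of size 3, and the vertices of any clique must share a bag in every tree decomposition; so some bag has ≥ 3 vertices and tw(G) ≥ 2. Combining the bounds, tw(G) = 2.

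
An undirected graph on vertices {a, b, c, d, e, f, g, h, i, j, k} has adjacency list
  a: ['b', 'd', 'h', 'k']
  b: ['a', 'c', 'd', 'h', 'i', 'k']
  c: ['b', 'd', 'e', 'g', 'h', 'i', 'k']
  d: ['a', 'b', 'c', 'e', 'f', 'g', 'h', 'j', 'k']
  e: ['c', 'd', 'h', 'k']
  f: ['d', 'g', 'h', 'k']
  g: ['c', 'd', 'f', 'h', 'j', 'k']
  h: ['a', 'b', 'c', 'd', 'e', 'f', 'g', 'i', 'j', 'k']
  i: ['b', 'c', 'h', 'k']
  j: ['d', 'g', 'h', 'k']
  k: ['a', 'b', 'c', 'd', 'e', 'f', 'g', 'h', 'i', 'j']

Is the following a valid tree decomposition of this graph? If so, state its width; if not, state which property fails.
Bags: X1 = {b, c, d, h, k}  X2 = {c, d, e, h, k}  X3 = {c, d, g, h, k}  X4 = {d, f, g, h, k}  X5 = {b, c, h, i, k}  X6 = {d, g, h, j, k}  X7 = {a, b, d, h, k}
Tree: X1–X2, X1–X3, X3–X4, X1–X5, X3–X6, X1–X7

Yes; width 4.

Every vertex of G appears in some bag (union = {a, b, c, d, e, f, g, h, i, j, k}); every edge is covered by a bag; and for each vertex v the set of bags containing v is connected in the bag tree. The decomposition is therefore valid. The largest bag has 5 vertices, so the width is 4.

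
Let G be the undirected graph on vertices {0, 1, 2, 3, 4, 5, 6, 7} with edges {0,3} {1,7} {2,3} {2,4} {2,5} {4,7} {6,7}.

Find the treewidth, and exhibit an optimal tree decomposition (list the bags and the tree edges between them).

Each bag holds 2 vertices, so the decomposition has width 1, which upper-bounds the treewidth. Any graph with an edge has treewidth ≥ 1, and G has the edge 2–4. Hence tw(G) = 1 exactly.

Treewidth 1.
One optimal decomposition is:
Bags: B1 = {2, 4}  B2 = {4, 7}  B3 = {2, 3}  B4 = {0, 3}  B5 = {2, 5}  B6 = {1, 7}  B7 = {6, 7}
Tree: B1–B2, B1–B3, B3–B4, B3–B5, B2–B6, B2–B7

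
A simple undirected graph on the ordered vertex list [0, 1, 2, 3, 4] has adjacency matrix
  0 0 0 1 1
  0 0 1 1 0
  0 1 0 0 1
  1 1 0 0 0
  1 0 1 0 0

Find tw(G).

2

A width-2 tree decomposition is:
Bags: B1 = {0, 1, 3}  B2 = {0, 1, 4}  B3 = {1, 2, 4}
Tree: B1–B2, B2–B3
Every bag has size at most 3, so the width is 3 − 1 = 2 and tw(G) ≤ 2. For the lower bound, G contains the cycle 1–3–0–4–2–1, so G is not a forest; only forests have treewidth ≤ 1, hence tw(G) ≥ 2. Therefore the treewidth is 2.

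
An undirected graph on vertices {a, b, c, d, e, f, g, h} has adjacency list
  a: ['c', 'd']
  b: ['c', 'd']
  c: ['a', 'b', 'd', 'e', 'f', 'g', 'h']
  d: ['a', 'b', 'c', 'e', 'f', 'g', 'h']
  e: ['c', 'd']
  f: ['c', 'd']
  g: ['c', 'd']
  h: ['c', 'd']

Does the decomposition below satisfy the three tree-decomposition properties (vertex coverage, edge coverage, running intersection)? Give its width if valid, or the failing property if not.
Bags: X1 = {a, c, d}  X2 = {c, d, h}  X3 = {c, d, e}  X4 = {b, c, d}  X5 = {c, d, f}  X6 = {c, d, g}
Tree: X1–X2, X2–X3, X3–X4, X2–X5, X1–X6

Checking the three conditions: (i) the bags cover all of {a, b, c, d, e, f, g, h}; (ii) for each edge, some bag contains both endpoints; (iii) the bags containing any fixed vertex form a subtree. All hold, so the decomposition is valid with width 3 − 1 = 2.

Yes; width 2.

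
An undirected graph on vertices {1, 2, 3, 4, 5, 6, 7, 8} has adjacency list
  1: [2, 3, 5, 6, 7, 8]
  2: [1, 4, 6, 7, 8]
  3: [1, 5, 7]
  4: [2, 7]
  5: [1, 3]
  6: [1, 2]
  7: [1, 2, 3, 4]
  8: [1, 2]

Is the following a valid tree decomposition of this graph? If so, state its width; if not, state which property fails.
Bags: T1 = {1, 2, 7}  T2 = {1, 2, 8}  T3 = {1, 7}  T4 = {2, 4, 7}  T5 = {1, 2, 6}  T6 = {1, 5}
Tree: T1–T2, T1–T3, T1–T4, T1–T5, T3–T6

A tree decomposition must satisfy three properties: every vertex lies in some bag; for every edge, both endpoints lie together in some bag; and for every vertex, the bags containing it form a connected subtree. Here vertex 3 appears in no bag, so the decomposition is invalid.

No — vertex 3 appears in no bag.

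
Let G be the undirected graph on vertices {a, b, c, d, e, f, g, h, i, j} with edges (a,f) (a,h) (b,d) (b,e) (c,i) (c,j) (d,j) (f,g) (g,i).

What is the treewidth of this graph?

A width-1 tree decomposition is:
Bags: B1 = {b, e}  B2 = {b, d}  B3 = {d, j}  B4 = {c, j}  B5 = {c, i}  B6 = {g, i}  B7 = {f, g}  B8 = {a, f}  B9 = {a, h}
Tree: B1–B2, B2–B3, B3–B4, B4–B5, B5–B6, B6–B7, B7–B8, B8–B9
Every bag has size at most 2, so the width is 2 − 1 = 1 and tw(G) ≤ 1. Any graph with an edge has treewidth ≥ 1, and G has the edge e–b. Combining the bounds, tw(G) = 1.

1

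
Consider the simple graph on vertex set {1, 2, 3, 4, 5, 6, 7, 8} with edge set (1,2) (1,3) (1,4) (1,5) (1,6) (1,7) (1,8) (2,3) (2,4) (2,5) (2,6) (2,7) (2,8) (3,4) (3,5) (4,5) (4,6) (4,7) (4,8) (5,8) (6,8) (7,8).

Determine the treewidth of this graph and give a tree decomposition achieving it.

Treewidth 4.
One optimal decomposition is:
Bags: B1 = {1, 2, 4, 5, 8}  B2 = {1, 2, 4, 6, 8}  B3 = {1, 2, 3, 4, 5}  B4 = {1, 2, 4, 7, 8}
Tree: B1–B2, B1–B3, B2–B4

Every bag has size at most 5, so the width is 5 − 1 = 4 and tw(G) ≤ 4. Conversely, {1, 2, 4, 5, 8} is a clique of size 5, and the vertices of any clique must share a bag in every tree decomposition; so some bag has ≥ 5 vertices and tw(G) ≥ 4. Therefore the treewidth is 4.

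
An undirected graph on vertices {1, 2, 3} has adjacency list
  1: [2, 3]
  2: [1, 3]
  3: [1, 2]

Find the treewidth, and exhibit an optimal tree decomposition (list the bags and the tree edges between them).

With just one bag of size 3, the width is 3 − 1 = 2, so tw(G) ≤ 2. For the lower bound, the 3 vertices {1, 2, 3} are pairwise adjacent, and any tree decomposition puts a clique entirely inside one bag — forcing width ≥ 2. Therefore the treewidth is 2.

Treewidth 2.
One optimal decomposition is:
Bags: B1 = {1, 2, 3}
Tree: (single bag)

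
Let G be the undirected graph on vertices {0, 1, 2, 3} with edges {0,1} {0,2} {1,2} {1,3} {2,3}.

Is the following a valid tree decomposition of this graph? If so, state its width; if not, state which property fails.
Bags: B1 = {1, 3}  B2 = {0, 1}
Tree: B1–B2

A tree decomposition must satisfy three properties: every vertex lies in some bag; for every edge, both endpoints lie together in some bag; and for every vertex, the bags containing it form a connected subtree. Here vertex 2 appears in no bag, so the decomposition is invalid.

No — vertex 2 appears in no bag.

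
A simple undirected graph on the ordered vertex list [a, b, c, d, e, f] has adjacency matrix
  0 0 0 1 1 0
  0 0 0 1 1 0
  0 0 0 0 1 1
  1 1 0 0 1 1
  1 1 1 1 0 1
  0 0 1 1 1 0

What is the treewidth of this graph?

A width-2 tree decomposition is:
Bags: B1 = {b, d, e}  B2 = {a, d, e}  B3 = {d, e, f}  B4 = {c, e, f}
Tree: B1–B2, B2–B3, B3–B4
The largest bag has 3 vertices, giving width 2; this decomposition certifies tw(G) ≤ 2. Conversely, {a, d, e} is a clique of size 3, and the vertices of any clique must share a bag in every tree decomposition; so some bag has ≥ 3 vertices and tw(G) ≥ 2. Therefore the treewidth is 2.

2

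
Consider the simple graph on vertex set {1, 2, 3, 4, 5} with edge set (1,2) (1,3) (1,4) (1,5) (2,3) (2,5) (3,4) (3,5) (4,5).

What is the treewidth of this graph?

A width-3 tree decomposition is:
Bags: B1 = {1, 3, 4, 5}  B2 = {1, 2, 3, 5}
Tree: B1–B2
The largest bag has 4 vertices, giving width 3; this decomposition certifies tw(G) ≤ 3. On the other hand G contains the 4-clique {1, 2, 3, 5}. A clique must lie in a single bag of any decomposition, so no decomposition can have width below 3. Combining the bounds, tw(G) = 3.

3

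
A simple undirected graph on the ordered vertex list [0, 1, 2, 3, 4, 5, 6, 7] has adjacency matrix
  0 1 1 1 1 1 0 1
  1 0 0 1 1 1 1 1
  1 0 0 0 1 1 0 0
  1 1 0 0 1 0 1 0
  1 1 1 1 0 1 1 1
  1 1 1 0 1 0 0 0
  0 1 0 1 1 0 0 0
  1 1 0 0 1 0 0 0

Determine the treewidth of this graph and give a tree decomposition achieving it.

Treewidth 3.
Bags: B1 = {0, 1, 3, 4}  B2 = {0, 1, 4, 5}  B3 = {1, 3, 4, 6}  B4 = {0, 1, 4, 7}  B5 = {0, 2, 4, 5}
Tree: B1–B2, B1–B3, B2–B4, B2–B5

The largest bag has 4 vertices, giving width 3; this decomposition certifies tw(G) ≤ 3. On the other hand G contains the 4-clique {0, 1, 3, 4}. A clique must lie in a single bag of any decomposition, so no decomposition can have width below 3. Hence tw(G) = 3 exactly.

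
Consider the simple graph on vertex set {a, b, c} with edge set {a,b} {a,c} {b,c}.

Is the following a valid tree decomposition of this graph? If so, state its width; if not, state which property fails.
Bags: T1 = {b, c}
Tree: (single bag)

No — vertex a appears in no bag.

A tree decomposition must satisfy three properties: every vertex lies in some bag; for every edge, both endpoints lie together in some bag; and for every vertex, the bags containing it form a connected subtree. Here vertex a appears in no bag, so the decomposition is invalid.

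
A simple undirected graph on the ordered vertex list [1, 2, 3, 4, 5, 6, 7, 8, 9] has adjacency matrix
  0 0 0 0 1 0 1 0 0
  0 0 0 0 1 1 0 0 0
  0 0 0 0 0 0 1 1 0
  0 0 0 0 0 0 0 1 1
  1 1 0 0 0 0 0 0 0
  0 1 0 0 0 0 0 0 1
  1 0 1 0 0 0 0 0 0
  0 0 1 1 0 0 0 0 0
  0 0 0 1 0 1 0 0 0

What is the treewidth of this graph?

2

A width-2 tree decomposition is:
Bags: B1 = {2, 5, 6}  B2 = {1, 5, 6}  B3 = {1, 6, 7}  B4 = {3, 6, 7}  B5 = {3, 6, 8}  B6 = {4, 6, 8}  B7 = {4, 6, 9}
Tree: B1–B2, B2–B3, B3–B4, B4–B5, B5–B6, B6–B7
The largest bag has 3 vertices, giving width 2; this decomposition certifies tw(G) ≤ 2. Since 6–2–5–1–7–3–8–4–9–6 is a cycle in G, G is not acyclic. Forests are exactly the graphs of treewidth ≤ 1, so tw(G) ≥ 2. Combining the bounds, tw(G) = 2.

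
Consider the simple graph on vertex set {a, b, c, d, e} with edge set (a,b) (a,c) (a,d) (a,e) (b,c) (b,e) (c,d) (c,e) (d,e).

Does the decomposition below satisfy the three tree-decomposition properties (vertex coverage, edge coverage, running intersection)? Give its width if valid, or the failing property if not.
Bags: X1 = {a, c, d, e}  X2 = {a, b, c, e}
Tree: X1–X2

Every vertex of G appears in some bag (union = {a, b, c, d, e}); every edge is covered by a bag; and for each vertex v the set of bags containing v is connected in the bag tree. The decomposition is therefore valid. The largest bag has 4 vertices, so the width is 3.

Yes; width 3.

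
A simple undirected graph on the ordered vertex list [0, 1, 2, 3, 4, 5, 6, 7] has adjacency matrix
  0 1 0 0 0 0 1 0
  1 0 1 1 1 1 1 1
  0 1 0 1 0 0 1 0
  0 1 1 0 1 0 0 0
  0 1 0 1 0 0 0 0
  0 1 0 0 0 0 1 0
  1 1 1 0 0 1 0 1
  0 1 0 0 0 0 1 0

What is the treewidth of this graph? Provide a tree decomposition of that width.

Treewidth 2.
One such decomposition:
Bags: B1 = {1, 6, 7}  B2 = {1, 2, 6}  B3 = {1, 2, 3}  B4 = {1, 5, 6}  B5 = {1, 3, 4}  B6 = {0, 1, 6}
Tree: B1–B2, B2–B3, B2–B4, B3–B5, B1–B6

Each bag holds 3 vertices, so the decomposition has width 2, which upper-bounds the treewidth. Conversely, {1, 2, 3} is a clique of size 3, and the vertices of any clique must share a bag in every tree decomposition; so some bag has ≥ 3 vertices and tw(G) ≥ 2. The upper and lower bounds meet at 2, so that is the treewidth.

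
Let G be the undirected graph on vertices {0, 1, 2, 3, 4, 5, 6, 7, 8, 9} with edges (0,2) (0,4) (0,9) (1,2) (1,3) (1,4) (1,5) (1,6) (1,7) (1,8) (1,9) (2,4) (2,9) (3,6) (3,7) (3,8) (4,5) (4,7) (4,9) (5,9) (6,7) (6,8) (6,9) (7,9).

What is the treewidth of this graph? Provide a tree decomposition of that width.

Every bag has size at most 4, so the width is 4 − 1 = 3 and tw(G) ≤ 3. On the other hand G contains the 4-clique {0, 2, 4, 9}. A clique must lie in a single bag of any decomposition, so no decomposition can have width below 3. Hence tw(G) = 3 exactly.

Treewidth 3.
One such decomposition:
Bags: B1 = {1, 6, 7, 9}  B2 = {1, 4, 7, 9}  B3 = {1, 4, 5, 9}  B4 = {1, 3, 6, 7}  B5 = {1, 3, 6, 8}  B6 = {1, 2, 4, 9}  B7 = {0, 2, 4, 9}
Tree: B1–B2, B2–B3, B1–B4, B4–B5, B2–B6, B6–B7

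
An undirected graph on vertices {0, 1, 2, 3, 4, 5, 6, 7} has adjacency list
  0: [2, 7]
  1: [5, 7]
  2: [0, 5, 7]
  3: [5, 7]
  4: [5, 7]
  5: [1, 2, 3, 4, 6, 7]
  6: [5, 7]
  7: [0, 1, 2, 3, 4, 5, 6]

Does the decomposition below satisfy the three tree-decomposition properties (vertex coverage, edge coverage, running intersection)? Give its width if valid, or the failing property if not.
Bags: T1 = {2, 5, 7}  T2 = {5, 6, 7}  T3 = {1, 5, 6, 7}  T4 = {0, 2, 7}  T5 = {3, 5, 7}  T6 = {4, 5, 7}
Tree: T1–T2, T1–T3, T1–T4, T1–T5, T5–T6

A tree decomposition must satisfy three properties: every vertex lies in some bag; for every edge, both endpoints lie together in some bag; and for every vertex, the bags containing it form a connected subtree. Here bags containing vertex 6 are not connected in the tree, so the decomposition is invalid.

No — bags containing vertex 6 are not connected in the tree.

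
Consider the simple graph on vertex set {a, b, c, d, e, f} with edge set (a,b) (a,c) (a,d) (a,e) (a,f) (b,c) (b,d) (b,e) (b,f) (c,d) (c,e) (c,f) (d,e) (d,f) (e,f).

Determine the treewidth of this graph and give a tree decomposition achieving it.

A single bag containing all 6 vertices is trivially a valid decomposition of width 5. On the other hand G contains the 6-clique {a, b, c, d, e, f}. A clique must lie in a single bag of any decomposition, so no decomposition can have width below 5. Hence tw(G) = 5 exactly.

Treewidth 5.
One optimal decomposition is:
Bags: B1 = {a, b, c, d, e, f}
Tree: (single bag)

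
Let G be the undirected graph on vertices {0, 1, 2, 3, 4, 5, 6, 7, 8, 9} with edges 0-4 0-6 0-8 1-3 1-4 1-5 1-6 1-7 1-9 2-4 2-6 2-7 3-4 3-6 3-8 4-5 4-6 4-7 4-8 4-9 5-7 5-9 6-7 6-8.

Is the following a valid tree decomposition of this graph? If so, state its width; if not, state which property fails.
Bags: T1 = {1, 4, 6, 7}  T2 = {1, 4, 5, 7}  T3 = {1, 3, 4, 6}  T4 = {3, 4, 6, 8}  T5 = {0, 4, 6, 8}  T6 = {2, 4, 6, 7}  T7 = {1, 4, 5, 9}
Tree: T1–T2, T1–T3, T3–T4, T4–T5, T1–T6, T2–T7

Yes; width 3.

Every vertex of G appears in some bag (union = {0, 1, 2, 3, 4, 5, 6, 7, 8, 9}); every edge is covered by a bag; and for each vertex v the set of bags containing v is connected in the bag tree. The decomposition is therefore valid. The largest bag has 4 vertices, so the width is 3.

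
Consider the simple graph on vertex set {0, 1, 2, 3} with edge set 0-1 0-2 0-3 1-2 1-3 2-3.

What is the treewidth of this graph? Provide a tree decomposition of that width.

With just one bag of size 4, the width is 4 − 1 = 3, so tw(G) ≤ 3. Conversely, {0, 1, 2, 3} is a clique of size 4, and the vertices of any clique must share a bag in every tree decomposition; so some bag has ≥ 4 vertices and tw(G) ≥ 3. Hence tw(G) = 3 exactly.

Treewidth 3.
One optimal decomposition is:
Bags: B1 = {0, 1, 2, 3}
Tree: (single bag)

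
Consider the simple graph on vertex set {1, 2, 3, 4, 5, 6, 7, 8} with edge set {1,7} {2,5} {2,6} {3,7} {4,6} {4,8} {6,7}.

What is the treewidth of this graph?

A width-1 tree decomposition is:
Bags: B1 = {6, 7}  B2 = {4, 6}  B3 = {4, 8}  B4 = {2, 6}  B5 = {2, 5}  B6 = {3, 7}  B7 = {1, 7}
Tree: B1–B2, B2–B3, B2–B4, B4–B5, B1–B6, B1–B7
The largest bag has 2 vertices, giving width 1; this decomposition certifies tw(G) ≤ 1. Since G has at least one edge (e.g. 6–7), it is not an edgeless graph, so tw(G) ≥ 1. Hence tw(G) = 1 exactly.

1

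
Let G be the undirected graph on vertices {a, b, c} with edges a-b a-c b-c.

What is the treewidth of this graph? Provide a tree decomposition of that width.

With just one bag of size 3, the width is 3 − 1 = 2, so tw(G) ≤ 2. For the lower bound, the 3 vertices {a, b, c} are pairwise adjacent, and any tree decomposition puts a clique entirely inside one bag — forcing width ≥ 2. Hence tw(G) = 2 exactly.

Treewidth 2.
One such decomposition:
Bags: B1 = {a, b, c}
Tree: (single bag)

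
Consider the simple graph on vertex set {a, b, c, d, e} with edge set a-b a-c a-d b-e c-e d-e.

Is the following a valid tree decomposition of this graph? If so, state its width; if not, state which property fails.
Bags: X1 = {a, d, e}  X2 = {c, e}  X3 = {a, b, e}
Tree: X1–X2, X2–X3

A tree decomposition must satisfy three properties: every vertex lies in some bag; for every edge, both endpoints lie together in some bag; and for every vertex, the bags containing it form a connected subtree. Here edge (a,c) lies in no bag, so the decomposition is invalid.

No — edge (a,c) lies in no bag.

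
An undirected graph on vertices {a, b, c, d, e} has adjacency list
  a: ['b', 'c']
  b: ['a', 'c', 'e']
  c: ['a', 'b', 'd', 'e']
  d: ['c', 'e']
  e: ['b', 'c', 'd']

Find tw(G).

2

A width-2 tree decomposition is:
Bags: B1 = {c, d, e}  B2 = {b, c, e}  B3 = {a, b, c}
Tree: B1–B2, B2–B3
Each bag holds 3 vertices, so the decomposition has width 2, which upper-bounds the treewidth. Conversely, {c, d, e} is a clique of size 3, and the vertices of any clique must share a bag in every tree decomposition; so some bag has ≥ 3 vertices and tw(G) ≥ 2. The upper and lower bounds meet at 2, so that is the treewidth.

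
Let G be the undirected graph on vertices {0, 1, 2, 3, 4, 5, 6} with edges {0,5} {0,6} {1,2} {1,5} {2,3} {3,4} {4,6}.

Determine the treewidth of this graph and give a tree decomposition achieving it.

Each bag holds 3 vertices, so the decomposition has width 2, which upper-bounds the treewidth. For the lower bound, G contains the cycle 0–5–1–2–3–4–6–0, so G is not a forest; only forests have treewidth ≤ 1, hence tw(G) ≥ 2. Hence tw(G) = 2 exactly.

Treewidth 2.
One optimal decomposition is:
Bags: B1 = {0, 1, 5}  B2 = {0, 1, 2}  B3 = {0, 2, 3}  B4 = {0, 3, 4}  B5 = {0, 4, 6}
Tree: B1–B2, B2–B3, B3–B4, B4–B5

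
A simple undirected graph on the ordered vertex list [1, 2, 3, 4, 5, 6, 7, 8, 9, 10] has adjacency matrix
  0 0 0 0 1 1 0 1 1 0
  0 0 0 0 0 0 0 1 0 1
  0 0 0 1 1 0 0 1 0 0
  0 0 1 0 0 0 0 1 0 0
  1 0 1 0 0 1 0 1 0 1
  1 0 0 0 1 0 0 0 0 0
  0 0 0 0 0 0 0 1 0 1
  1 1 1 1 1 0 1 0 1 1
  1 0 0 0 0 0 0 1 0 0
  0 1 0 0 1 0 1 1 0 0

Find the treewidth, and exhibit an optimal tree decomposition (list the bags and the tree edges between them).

Every bag has size at most 3, so the width is 3 − 1 = 2 and tw(G) ≤ 2. Conversely, {2, 8, 10} is a clique of size 3, and the vertices of any clique must share a bag in every tree decomposition; so some bag has ≥ 3 vertices and tw(G) ≥ 2. The upper and lower bounds meet at 2, so that is the treewidth.

Treewidth 2.
One such decomposition:
Bags: B1 = {5, 8, 10}  B2 = {1, 5, 8}  B3 = {3, 5, 8}  B4 = {2, 8, 10}  B5 = {7, 8, 10}  B6 = {1, 8, 9}  B7 = {3, 4, 8}  B8 = {1, 5, 6}
Tree: B1–B2, B2–B3, B1–B4, B1–B5, B2–B6, B3–B7, B2–B8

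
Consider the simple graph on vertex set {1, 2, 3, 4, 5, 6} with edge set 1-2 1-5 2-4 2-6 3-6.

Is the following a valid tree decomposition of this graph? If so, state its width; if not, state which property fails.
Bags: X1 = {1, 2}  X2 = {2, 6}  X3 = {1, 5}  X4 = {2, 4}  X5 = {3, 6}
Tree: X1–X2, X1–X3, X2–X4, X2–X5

Every vertex of G appears in some bag (union = {1, 2, 3, 4, 5, 6}); every edge is covered by a bag; and for each vertex v the set of bags containing v is connected in the bag tree. The decomposition is therefore valid. The largest bag has 2 vertices, so the width is 1.

Yes; width 1.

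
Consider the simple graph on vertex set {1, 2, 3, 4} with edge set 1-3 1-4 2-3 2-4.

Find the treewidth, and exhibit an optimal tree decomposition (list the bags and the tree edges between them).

Every bag has size at most 3, so the width is 3 − 1 = 2 and tw(G) ≤ 2. The edges 3–2–4–1–3 form a cycle, so G is not a tree and its treewidth is at least 2. Hence tw(G) = 2 exactly.

Treewidth 2.
Bags: B1 = {2, 3, 4}  B2 = {1, 3, 4}
Tree: B1–B2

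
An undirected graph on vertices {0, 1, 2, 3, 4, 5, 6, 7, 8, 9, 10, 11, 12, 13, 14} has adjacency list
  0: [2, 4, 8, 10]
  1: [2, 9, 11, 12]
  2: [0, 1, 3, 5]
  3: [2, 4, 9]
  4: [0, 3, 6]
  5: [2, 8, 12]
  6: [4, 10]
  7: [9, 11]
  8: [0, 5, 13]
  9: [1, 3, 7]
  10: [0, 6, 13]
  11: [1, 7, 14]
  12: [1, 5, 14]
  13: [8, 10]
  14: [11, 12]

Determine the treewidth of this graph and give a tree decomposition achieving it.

Each bag holds 4 vertices, so the decomposition has width 3, which upper-bounds the treewidth. For the lower bound: the 4 vertex sets {7,11,14}, {12}, {1}, {2,3,5,9} are disjoint, each induces a connected subgraph, and every pair is joined by at least one edge of G. Contracting each set to a single vertex therefore yields K_{4} as a minor, and since treewidth is minor-monotone, tw(G) ≥ tw(K_{4}) = 3. Hence tw(G) = 3 exactly.

Treewidth 3.
Bags: B1 = {7, 11, 12, 14}  B2 = {1, 7, 11, 12}  B3 = {1, 7, 9, 12}  B4 = {1, 5, 9, 12}  B5 = {1, 2, 5, 9}  B6 = {2, 3, 5, 9}  B7 = {2, 3, 5, 8}  B8 = {0, 2, 3, 8}  B9 = {0, 3, 4, 8}  B10 = {0, 4, 8, 13}  B11 = {0, 4, 10, 13}  B12 = {4, 6, 10, 13}
Tree: B1–B2, B2–B3, B3–B4, B4–B5, B5–B6, B6–B7, B7–B8, B8–B9, B9–B10, B10–B11, B11–B12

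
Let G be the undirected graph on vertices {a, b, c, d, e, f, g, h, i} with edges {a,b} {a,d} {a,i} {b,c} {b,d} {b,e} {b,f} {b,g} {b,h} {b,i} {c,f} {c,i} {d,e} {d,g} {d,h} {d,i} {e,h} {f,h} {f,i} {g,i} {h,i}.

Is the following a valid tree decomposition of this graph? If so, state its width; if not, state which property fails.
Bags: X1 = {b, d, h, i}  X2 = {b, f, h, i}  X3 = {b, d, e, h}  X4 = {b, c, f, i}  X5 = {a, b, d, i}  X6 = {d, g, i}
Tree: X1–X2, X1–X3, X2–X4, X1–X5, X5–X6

A tree decomposition must satisfy three properties: every vertex lies in some bag; for every edge, both endpoints lie together in some bag; and for every vertex, the bags containing it form a connected subtree. Here edge (b,g) lies in no bag, so the decomposition is invalid.

No — edge (b,g) lies in no bag.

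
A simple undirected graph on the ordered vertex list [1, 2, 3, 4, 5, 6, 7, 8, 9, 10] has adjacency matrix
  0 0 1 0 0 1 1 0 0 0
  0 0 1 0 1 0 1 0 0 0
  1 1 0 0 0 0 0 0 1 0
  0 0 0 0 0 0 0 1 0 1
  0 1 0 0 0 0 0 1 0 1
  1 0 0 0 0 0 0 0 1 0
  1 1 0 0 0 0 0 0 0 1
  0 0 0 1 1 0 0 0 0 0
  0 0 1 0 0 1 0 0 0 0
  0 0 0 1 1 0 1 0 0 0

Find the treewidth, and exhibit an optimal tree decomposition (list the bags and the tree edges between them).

Each bag holds 3 vertices, so the decomposition has width 2, which upper-bounds the treewidth. Since 9–6–1–3–9 is a cycle in G, G is not acyclic. Forests are exactly the graphs of treewidth ≤ 1, so tw(G) ≥ 2. Hence tw(G) = 2 exactly.

Treewidth 2.
One optimal decomposition is:
Bags: B1 = {3, 6, 9}  B2 = {1, 3, 6}  B3 = {1, 2, 3}  B4 = {1, 2, 7}  B5 = {2, 5, 7}  B6 = {5, 7, 10}  B7 = {5, 8, 10}  B8 = {4, 8, 10}
Tree: B1–B2, B2–B3, B3–B4, B4–B5, B5–B6, B6–B7, B7–B8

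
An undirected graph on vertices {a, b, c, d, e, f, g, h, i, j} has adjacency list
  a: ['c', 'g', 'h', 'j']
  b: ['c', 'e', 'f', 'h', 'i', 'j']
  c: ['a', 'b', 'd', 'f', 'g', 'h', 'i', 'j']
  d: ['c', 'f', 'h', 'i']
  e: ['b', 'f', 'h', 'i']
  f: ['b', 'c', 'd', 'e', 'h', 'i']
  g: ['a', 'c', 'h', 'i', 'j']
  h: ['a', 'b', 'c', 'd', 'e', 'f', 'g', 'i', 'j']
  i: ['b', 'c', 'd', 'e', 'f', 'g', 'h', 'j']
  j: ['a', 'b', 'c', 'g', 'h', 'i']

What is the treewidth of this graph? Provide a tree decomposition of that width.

The largest bag has 5 vertices, giving width 4; this decomposition certifies tw(G) ≤ 4. For the lower bound, the 5 vertices {a, c, g, h, j} are pairwise adjacent, and any tree decomposition puts a clique entirely inside one bag — forcing width ≥ 4. Combining the bounds, tw(G) = 4.

Treewidth 4.
One such decomposition:
Bags: B1 = {b, c, f, h, i}  B2 = {b, c, h, i, j}  B3 = {c, g, h, i, j}  B4 = {a, c, g, h, j}  B5 = {b, e, f, h, i}  B6 = {c, d, f, h, i}
Tree: B1–B2, B2–B3, B3–B4, B1–B5, B1–B6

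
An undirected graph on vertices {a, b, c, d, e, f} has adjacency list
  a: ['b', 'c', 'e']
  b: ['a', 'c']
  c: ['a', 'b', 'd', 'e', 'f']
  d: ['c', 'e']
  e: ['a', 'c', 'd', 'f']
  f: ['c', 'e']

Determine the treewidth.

A width-2 tree decomposition is:
Bags: B1 = {c, e, f}  B2 = {c, d, e}  B3 = {a, c, e}  B4 = {a, b, c}
Tree: B1–B2, B2–B3, B3–B4
The largest bag has 3 vertices, giving width 2; this decomposition certifies tw(G) ≤ 2. On the other hand G contains the 3-clique {c, d, e}. A clique must lie in a single bag of any decomposition, so no decomposition can have width below 2. Hence tw(G) = 2 exactly.

2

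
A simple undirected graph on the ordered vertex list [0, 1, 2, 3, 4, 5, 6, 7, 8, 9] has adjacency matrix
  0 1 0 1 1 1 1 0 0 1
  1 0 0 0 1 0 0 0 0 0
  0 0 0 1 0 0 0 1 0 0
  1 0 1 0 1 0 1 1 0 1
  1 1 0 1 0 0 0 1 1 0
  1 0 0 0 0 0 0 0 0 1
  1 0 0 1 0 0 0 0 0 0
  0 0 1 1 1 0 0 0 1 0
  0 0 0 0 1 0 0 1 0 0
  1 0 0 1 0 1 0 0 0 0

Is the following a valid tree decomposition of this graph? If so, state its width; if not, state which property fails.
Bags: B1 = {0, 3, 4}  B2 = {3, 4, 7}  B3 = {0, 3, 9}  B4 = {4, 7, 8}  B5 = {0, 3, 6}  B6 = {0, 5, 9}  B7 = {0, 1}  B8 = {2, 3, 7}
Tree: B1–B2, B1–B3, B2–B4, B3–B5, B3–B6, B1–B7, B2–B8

No — edge (4,1) lies in no bag.

A tree decomposition must satisfy three properties: every vertex lies in some bag; for every edge, both endpoints lie together in some bag; and for every vertex, the bags containing it form a connected subtree. Here edge (4,1) lies in no bag, so the decomposition is invalid.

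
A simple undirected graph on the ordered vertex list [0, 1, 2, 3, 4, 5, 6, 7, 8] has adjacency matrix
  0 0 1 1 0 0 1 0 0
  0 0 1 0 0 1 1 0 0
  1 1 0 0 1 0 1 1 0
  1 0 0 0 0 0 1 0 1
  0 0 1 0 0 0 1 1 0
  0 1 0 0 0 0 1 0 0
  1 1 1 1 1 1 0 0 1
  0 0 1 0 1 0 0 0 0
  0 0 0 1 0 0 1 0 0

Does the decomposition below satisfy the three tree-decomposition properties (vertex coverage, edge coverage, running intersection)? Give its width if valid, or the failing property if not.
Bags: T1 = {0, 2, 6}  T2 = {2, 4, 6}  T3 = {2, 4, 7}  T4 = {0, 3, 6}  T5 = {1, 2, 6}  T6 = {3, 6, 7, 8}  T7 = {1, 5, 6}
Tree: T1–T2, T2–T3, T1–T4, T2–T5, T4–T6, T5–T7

No — bags containing vertex 7 are not connected in the tree.

A tree decomposition must satisfy three properties: every vertex lies in some bag; for every edge, both endpoints lie together in some bag; and for every vertex, the bags containing it form a connected subtree. Here bags containing vertex 7 are not connected in the tree, so the decomposition is invalid.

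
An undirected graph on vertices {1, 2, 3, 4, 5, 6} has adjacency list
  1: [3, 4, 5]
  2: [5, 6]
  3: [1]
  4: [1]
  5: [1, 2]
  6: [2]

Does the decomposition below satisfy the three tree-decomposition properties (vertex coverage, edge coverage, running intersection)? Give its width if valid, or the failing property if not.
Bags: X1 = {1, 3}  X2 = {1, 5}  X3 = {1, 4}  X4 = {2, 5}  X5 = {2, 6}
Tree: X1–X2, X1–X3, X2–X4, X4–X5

Every vertex of G appears in some bag (union = {1, 2, 3, 4, 5, 6}); every edge is covered by a bag; and for each vertex v the set of bags containing v is connected in the bag tree. The decomposition is therefore valid. The largest bag has 2 vertices, so the width is 1.

Yes; width 1.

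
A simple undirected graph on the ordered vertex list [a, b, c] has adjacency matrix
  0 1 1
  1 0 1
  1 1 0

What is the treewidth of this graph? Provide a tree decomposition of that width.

With just one bag of size 3, the width is 3 − 1 = 2, so tw(G) ≤ 2. For the lower bound, the 3 vertices {a, b, c} are pairwise adjacent, and any tree decomposition puts a clique entirely inside one bag — forcing width ≥ 2. The upper and lower bounds meet at 2, so that is the treewidth.

Treewidth 2.
Bags: B1 = {a, b, c}
Tree: (single bag)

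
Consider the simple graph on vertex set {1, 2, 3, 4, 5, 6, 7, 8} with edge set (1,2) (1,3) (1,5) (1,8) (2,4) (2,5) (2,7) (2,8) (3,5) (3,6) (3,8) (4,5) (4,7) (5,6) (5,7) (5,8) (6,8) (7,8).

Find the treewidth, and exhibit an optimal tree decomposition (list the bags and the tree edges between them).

Treewidth 3.
Bags: B1 = {1, 3, 5, 8}  B2 = {1, 2, 5, 8}  B3 = {2, 5, 7, 8}  B4 = {2, 4, 5, 7}  B5 = {3, 5, 6, 8}
Tree: B1–B2, B2–B3, B3–B4, B1–B5

The largest bag has 4 vertices, giving width 3; this decomposition certifies tw(G) ≤ 3. Conversely, {1, 2, 5, 8} is a clique of size 4, and the vertices of any clique must share a bag in every tree decomposition; so some bag has ≥ 4 vertices and tw(G) ≥ 3. Hence tw(G) = 3 exactly.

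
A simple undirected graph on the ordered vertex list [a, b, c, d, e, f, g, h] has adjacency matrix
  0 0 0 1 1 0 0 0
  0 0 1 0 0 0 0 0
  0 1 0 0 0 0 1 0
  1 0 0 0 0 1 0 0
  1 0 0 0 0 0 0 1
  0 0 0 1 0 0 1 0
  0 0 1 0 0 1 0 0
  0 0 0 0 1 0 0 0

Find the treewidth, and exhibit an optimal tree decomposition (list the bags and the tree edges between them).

The largest bag has 2 vertices, giving width 1; this decomposition certifies tw(G) ≤ 1. Any graph with an edge has treewidth ≥ 1, and G has the edge b–c. Combining the bounds, tw(G) = 1.

Treewidth 1.
One optimal decomposition is:
Bags: B1 = {b, c}  B2 = {c, g}  B3 = {f, g}  B4 = {d, f}  B5 = {a, d}  B6 = {a, e}  B7 = {e, h}
Tree: B1–B2, B2–B3, B3–B4, B4–B5, B5–B6, B6–B7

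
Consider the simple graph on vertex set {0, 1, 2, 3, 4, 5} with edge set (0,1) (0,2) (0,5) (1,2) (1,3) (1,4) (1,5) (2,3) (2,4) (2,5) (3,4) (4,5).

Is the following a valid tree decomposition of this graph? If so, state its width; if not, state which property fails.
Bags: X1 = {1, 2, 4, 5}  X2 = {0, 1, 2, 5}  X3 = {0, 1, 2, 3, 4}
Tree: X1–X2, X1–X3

A tree decomposition must satisfy three properties: every vertex lies in some bag; for every edge, both endpoints lie together in some bag; and for every vertex, the bags containing it form a connected subtree. Here bags containing vertex 0 are not connected in the tree, so the decomposition is invalid.

No — bags containing vertex 0 are not connected in the tree.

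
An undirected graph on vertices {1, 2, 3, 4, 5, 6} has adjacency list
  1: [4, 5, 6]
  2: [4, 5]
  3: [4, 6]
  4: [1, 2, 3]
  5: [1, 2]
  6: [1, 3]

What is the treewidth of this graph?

2

A width-2 tree decomposition is:
Bags: B1 = {1, 3, 6}  B2 = {1, 3, 4}  B3 = {1, 4, 5}  B4 = {2, 4, 5}
Tree: B1–B2, B2–B3, B3–B4
Each bag holds 3 vertices, so the decomposition has width 2, which upper-bounds the treewidth. Since 6–3–4–1–6 is a cycle in G, G is not acyclic. Forests are exactly the graphs of treewidth ≤ 1, so tw(G) ≥ 2. Therefore the treewidth is 2.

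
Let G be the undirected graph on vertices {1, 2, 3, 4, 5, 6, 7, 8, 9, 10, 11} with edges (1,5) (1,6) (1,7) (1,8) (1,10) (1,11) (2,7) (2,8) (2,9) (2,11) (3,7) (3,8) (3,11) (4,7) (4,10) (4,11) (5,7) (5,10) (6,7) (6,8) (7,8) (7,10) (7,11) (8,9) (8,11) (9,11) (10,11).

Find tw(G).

A width-3 tree decomposition is:
Bags: B1 = {3, 7, 8, 11}  B2 = {1, 7, 8, 11}  B3 = {2, 7, 8, 11}  B4 = {1, 7, 10, 11}  B5 = {2, 8, 9, 11}  B6 = {4, 7, 10, 11}  B7 = {1, 6, 7, 8}  B8 = {1, 5, 7, 10}
Tree: B1–B2, B2–B3, B2–B4, B3–B5, B4–B6, B2–B7, B4–B8
The largest bag has 4 vertices, giving width 3; this decomposition certifies tw(G) ≤ 3. For the lower bound, the 4 vertices {2, 8, 9, 11} are pairwise adjacent, and any tree decomposition puts a clique entirely inside one bag — forcing width ≥ 3. The upper and lower bounds meet at 3, so that is the treewidth.

3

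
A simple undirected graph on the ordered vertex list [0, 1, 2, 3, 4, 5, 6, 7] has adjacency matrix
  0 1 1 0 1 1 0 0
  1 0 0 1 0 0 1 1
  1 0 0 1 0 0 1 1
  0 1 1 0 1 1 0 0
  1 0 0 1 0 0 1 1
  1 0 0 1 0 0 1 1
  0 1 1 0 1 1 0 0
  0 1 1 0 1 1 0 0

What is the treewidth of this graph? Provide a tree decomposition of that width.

Treewidth 4.
One optimal decomposition is:
Bags: B1 = {1, 2, 3, 4, 5}  B2 = {1, 2, 4, 5, 6}  B3 = {0, 1, 2, 4, 5}  B4 = {1, 2, 4, 5, 7}
Tree: B1–B2, B2–B3, B3–B4

The largest bag has 5 vertices, giving width 4; this decomposition certifies tw(G) ≤ 4. For the lower bound: the 5 vertex sets {2,3}, {5,6}, {0,1}, {4}, {7} are disjoint, each induces a connected subgraph, and every pair is joined by at least one edge of G. Contracting each set to a single vertex therefore yields K_{5} as a minor, and since treewidth is minor-monotone, tw(G) ≥ tw(K_{5}) = 4. Combining the bounds, tw(G) = 4.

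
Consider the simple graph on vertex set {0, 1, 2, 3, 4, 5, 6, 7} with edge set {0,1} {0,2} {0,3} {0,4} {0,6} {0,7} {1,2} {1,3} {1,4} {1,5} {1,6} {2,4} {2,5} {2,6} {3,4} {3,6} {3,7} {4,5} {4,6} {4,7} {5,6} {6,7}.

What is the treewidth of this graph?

A width-4 tree decomposition is:
Bags: B1 = {0, 1, 3, 4, 6}  B2 = {0, 1, 2, 4, 6}  B3 = {0, 3, 4, 6, 7}  B4 = {1, 2, 4, 5, 6}
Tree: B1–B2, B1–B3, B2–B4
Every bag has size at most 5, so the width is 5 − 1 = 4 and tw(G) ≤ 4. For the lower bound, the 5 vertices {0, 1, 2, 4, 6} are pairwise adjacent, and any tree decomposition puts a clique entirely inside one bag — forcing width ≥ 4. The upper and lower bounds meet at 4, so that is the treewidth.

4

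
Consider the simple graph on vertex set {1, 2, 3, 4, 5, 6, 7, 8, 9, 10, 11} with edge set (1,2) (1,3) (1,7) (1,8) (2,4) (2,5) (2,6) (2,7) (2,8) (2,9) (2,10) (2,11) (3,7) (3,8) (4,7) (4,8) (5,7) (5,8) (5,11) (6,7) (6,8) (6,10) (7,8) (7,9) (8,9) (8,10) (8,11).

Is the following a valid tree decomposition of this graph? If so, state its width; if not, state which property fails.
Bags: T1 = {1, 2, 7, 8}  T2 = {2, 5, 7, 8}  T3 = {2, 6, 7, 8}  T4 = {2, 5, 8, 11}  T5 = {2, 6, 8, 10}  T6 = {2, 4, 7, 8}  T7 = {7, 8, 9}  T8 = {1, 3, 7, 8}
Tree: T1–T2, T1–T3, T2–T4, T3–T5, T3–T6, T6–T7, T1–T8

No — edge (2,9) lies in no bag.

A tree decomposition must satisfy three properties: every vertex lies in some bag; for every edge, both endpoints lie together in some bag; and for every vertex, the bags containing it form a connected subtree. Here edge (2,9) lies in no bag, so the decomposition is invalid.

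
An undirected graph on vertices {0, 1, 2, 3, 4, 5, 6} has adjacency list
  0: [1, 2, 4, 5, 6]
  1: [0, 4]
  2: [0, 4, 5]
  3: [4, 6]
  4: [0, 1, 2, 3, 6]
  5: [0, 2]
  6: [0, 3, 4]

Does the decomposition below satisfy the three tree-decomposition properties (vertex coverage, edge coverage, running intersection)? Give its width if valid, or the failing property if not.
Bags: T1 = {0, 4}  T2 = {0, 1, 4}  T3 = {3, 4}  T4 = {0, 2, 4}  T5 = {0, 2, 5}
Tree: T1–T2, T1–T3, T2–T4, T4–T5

No — vertex 6 appears in no bag.

A tree decomposition must satisfy three properties: every vertex lies in some bag; for every edge, both endpoints lie together in some bag; and for every vertex, the bags containing it form a connected subtree. Here vertex 6 appears in no bag, so the decomposition is invalid.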